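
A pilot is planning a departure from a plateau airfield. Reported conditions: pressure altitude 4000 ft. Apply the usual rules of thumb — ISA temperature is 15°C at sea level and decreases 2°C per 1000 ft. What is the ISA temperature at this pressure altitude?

ISA temperature = 15 − 2 × (4000/1000) = 15 − 8 = 7°C.

7°C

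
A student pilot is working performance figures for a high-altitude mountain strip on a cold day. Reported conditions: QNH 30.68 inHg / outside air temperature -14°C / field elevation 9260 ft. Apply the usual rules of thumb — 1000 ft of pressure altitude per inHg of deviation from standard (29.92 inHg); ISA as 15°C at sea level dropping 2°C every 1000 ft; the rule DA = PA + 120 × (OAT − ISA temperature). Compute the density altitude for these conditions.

7060 ft

Pressure altitude = 9260 + (29.92 − 30.68) × 1000 = 9260 + (-760) = 8500 ft.
ISA temperature at 8500 ft = 15 − 2 × (8500/1000) = -2°C.
ISA deviation = -14 − (-2) = -12°C.
Density altitude = 8500 + 120 × (-12) = 7060 ft.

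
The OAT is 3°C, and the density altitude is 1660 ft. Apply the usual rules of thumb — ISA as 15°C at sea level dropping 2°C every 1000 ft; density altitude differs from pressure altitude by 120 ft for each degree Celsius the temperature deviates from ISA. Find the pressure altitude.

DA = PA + 120 × (OAT − (15 − 2·PA/1000)) = PA + 120·OAT − 1800 + 0.24·PA = 1.24·PA + 120·OAT − 1800.
So 1.24·PA = 1660 − 120 × 3 + 1800 = 3100.
PA = 3100 / 1.24 = 2500 ft.

2500 ft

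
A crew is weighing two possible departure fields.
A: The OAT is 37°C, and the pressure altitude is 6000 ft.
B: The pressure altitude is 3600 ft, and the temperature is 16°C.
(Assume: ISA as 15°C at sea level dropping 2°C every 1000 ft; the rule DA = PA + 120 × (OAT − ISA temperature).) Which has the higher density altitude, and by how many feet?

A by 5496 ft

A: ISA temp = 3°C, deviation +34°C, DA = 6000 + 120 × 34 = 10080 ft.
B: ISA temp = 7.8°C, deviation +8.2°C, DA = 3600 + 120 × 8.2 = 4584 ft.
A is higher by 10080 − 4584 = 5496 ft.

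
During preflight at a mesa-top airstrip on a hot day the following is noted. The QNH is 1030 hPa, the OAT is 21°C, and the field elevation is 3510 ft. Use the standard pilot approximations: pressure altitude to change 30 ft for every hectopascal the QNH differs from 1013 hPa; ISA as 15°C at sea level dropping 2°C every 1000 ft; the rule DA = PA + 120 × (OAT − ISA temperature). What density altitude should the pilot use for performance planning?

Pressure altitude = 3510 + (1013 − 1030) × 30 = 3510 + (-510) = 3000 ft.
ISA temperature at 3000 ft = 15 − 2 × (3000/1000) = 9°C.
ISA deviation = 21 − 9 = +12°C.
Density altitude = 3000 + 120 × (12) = 4440 ft.

4440 ft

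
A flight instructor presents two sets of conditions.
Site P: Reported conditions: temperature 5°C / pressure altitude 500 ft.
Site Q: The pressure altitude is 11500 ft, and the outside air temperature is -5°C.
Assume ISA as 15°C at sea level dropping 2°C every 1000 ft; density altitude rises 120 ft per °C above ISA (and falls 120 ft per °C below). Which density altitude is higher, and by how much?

Site P: ISA temp = 14°C, deviation -9°C, DA = 500 + 120 × (-9) = -580 ft.
Site Q: ISA temp = -8°C, deviation +3°C, DA = 11500 + 120 × 3 = 11860 ft.
Site Q is higher by 11860 − (-580) = 12440 ft.

Site Q by 12440 ft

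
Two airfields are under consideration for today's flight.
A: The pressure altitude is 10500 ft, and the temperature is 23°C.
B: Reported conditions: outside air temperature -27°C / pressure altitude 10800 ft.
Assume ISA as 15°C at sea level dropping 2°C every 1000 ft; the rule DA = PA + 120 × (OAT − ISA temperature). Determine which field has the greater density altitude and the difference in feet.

A: ISA temp = -6°C, deviation +29°C, DA = 10500 + 120 × 29 = 13980 ft.
B: ISA temp = -6.6°C, deviation -20.4°C, DA = 10800 + 120 × (-20.4) = 8352 ft.
A is higher by 13980 − 8352 = 5628 ft.

A by 5628 ft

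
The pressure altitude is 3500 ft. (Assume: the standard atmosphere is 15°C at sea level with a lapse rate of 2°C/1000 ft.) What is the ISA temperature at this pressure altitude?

8°C

ISA temperature = 15 − 2 × (3500/1000) = 15 − 7 = 8°C.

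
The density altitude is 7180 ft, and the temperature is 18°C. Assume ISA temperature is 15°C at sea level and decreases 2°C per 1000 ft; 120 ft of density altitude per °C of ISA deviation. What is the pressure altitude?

DA = PA + 120 × (OAT − (15 − 2·PA/1000)) = PA + 120·OAT − 1800 + 0.24·PA = 1.24·PA + 120·OAT − 1800.
So 1.24·PA = 7180 − 120 × 18 + 1800 = 6820.
PA = 6820 / 1.24 = 5500 ft.

5500 ft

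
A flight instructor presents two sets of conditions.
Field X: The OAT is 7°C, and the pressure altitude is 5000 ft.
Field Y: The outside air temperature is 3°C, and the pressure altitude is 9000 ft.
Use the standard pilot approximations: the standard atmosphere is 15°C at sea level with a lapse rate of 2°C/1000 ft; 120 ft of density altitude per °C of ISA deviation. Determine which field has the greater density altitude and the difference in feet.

Field Y by 4480 ft

Field X: ISA temp = 5°C, deviation +2°C, DA = 5000 + 120 × 2 = 5240 ft.
Field Y: ISA temp = -3°C, deviation +6°C, DA = 9000 + 120 × 6 = 9720 ft.
Field Y is higher by 9720 − 5240 = 4480 ft.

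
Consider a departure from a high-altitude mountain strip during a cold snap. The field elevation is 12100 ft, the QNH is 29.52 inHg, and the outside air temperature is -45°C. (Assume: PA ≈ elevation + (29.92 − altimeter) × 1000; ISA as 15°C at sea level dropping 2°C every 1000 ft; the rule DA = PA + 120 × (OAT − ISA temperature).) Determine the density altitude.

8300 ft

Pressure altitude = 12100 + (29.92 − 29.52) × 1000 = 12100 + (+400) = 12500 ft.
ISA temperature at 12500 ft = 15 − 2 × (12500/1000) = -10°C.
ISA deviation = -45 − (-10) = -35°C.
Density altitude = 12500 + 120 × (-35) = 8300 ft.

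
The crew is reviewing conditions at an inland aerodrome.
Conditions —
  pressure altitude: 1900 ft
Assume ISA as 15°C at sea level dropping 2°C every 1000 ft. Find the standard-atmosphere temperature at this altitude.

ISA temperature = 15 − 2 × (1900/1000) = 15 − 3.8 = 11.2°C.

11.2°C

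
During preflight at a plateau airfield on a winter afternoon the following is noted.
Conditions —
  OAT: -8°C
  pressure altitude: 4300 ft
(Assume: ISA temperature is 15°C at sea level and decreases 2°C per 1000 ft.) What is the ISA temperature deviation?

ISA temperature at 4300 ft = 15 − 2 × (4300/1000) = 6.4°C.
Deviation = OAT − ISA = -8 − 6.4 = -14.4°C.

ISA-14.4°C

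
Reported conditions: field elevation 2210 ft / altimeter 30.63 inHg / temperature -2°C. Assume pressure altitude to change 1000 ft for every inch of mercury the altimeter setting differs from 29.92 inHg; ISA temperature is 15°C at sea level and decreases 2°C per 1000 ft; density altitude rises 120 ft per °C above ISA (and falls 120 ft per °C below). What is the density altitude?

-180 ft

Pressure altitude = 2210 + (29.92 − 30.63) × 1000 = 2210 + (-710) = 1500 ft.
ISA temperature at 1500 ft = 15 − 2 × (1500/1000) = 12°C.
ISA deviation = -2 − 12 = -14°C.
Density altitude = 1500 + 120 × (-14) = -180 ft.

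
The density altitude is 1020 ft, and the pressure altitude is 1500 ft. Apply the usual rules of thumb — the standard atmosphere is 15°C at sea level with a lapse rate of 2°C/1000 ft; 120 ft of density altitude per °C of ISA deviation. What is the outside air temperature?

Density altitude − pressure altitude = 1020 − 1500 = -480 ft.
At 120 ft/°C that is an ISA deviation of -480/120 = -4°C.
ISA temperature at 1500 ft = 15 − 2 × (1500/1000) = 12°C.
OAT = ISA + deviation = 12 + (-4) = 8°C.

8°C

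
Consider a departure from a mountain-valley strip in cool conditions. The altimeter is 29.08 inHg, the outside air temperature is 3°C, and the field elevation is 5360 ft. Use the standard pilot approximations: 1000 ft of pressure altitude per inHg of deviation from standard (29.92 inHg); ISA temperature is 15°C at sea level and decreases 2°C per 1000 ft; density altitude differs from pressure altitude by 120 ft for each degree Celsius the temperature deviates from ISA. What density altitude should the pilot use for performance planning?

6248 ft

Pressure altitude = 5360 + (29.92 − 29.08) × 1000 = 5360 + (+840) = 6200 ft.
ISA temperature at 6200 ft = 15 − 2 × (6200/1000) = 2.6°C.
ISA deviation = 3 − 2.6 = +0.4°C.
Density altitude = 6200 + 120 × (0.4) = 6248 ft.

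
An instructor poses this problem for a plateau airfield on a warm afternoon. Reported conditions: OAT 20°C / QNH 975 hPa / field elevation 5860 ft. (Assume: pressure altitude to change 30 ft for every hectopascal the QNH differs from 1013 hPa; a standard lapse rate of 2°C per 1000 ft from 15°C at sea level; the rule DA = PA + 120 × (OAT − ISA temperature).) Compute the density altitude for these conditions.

Pressure altitude = 5860 + (1013 − 975) × 30 = 5860 + (+1140) = 7000 ft.
ISA temperature at 7000 ft = 15 − 2 × (7000/1000) = 1°C.
ISA deviation = 20 − 1 = +19°C.
Density altitude = 7000 + 120 × (19) = 9280 ft.

9280 ft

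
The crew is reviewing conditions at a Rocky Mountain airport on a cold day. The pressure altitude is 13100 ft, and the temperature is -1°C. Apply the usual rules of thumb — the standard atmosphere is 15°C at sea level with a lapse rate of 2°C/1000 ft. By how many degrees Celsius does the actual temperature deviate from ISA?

ISA+10.2°C

ISA temperature at 13100 ft = 15 − 2 × (13100/1000) = -11.2°C.
Deviation = OAT − ISA = -1 − (-11.2) = +10.2°C.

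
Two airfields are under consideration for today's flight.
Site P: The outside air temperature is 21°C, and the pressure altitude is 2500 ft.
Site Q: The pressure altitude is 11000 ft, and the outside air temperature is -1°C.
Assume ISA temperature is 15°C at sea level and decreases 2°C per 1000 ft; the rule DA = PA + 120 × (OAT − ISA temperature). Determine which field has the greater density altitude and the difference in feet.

Site P: ISA temp = 10°C, deviation +11°C, DA = 2500 + 120 × 11 = 3820 ft.
Site Q: ISA temp = -7°C, deviation +6°C, DA = 11000 + 120 × 6 = 11720 ft.
Site Q is higher by 11720 − 3820 = 7900 ft.

Site Q by 7900 ft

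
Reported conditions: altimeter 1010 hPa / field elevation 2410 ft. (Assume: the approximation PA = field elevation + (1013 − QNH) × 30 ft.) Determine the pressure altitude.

Pressure correction = (1013 − 1010) × 30 = +90 ft.
Pressure altitude = 2410 + (+90) = 2500 ft.

2500 ft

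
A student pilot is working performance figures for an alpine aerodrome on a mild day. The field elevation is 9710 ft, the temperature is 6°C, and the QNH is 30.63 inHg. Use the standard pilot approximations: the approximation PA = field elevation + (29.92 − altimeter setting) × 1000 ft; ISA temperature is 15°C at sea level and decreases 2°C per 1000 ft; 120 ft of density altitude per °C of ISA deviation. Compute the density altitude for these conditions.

10080 ft

Pressure altitude = 9710 + (29.92 − 30.63) × 1000 = 9710 + (-710) = 9000 ft.
ISA temperature at 9000 ft = 15 − 2 × (9000/1000) = -3°C.
ISA deviation = 6 − (-3) = +9°C.
Density altitude = 9000 + 120 × (9) = 10080 ft.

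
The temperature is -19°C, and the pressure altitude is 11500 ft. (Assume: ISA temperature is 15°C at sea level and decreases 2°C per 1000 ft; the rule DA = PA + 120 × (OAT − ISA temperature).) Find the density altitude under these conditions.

10180 ft

ISA temperature at 11500 ft = 15 − 2 × (11500/1000) = -8°C.
ISA deviation = -19 − (-8) = -11°C.
Density altitude = 11500 + 120 × (-11) = 11500 + (-1320) = 10180 ft.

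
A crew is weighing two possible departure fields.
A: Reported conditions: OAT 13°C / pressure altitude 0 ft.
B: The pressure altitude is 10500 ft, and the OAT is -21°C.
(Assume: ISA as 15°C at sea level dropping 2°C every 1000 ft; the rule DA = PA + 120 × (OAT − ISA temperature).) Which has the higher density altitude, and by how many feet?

B by 8940 ft

A: ISA temp = 15°C, deviation -2°C, DA = 0 + 120 × (-2) = -240 ft.
B: ISA temp = -6°C, deviation -15°C, DA = 10500 + 120 × (-15) = 8700 ft.
B is higher by 8700 − (-240) = 8940 ft.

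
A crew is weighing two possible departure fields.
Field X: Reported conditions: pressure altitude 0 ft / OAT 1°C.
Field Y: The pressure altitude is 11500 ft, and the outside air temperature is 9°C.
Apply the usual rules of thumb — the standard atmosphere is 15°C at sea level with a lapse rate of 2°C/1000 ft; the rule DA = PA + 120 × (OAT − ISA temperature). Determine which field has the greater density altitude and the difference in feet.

Field Y by 15220 ft

Field X: ISA temp = 15°C, deviation -14°C, DA = 0 + 120 × (-14) = -1680 ft.
Field Y: ISA temp = -8°C, deviation +17°C, DA = 11500 + 120 × 17 = 13540 ft.
Field Y is higher by 13540 − (-1680) = 15220 ft.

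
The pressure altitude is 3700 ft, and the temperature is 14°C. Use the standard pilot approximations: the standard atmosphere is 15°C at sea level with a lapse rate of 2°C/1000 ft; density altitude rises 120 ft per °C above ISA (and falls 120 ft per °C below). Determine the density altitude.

4468 ft

ISA temperature at 3700 ft = 15 − 2 × (3700/1000) = 7.6°C.
ISA deviation = 14 − 7.6 = +6.4°C.
Density altitude = 3700 + 120 × (6.4) = 3700 + (+768) = 4468 ft.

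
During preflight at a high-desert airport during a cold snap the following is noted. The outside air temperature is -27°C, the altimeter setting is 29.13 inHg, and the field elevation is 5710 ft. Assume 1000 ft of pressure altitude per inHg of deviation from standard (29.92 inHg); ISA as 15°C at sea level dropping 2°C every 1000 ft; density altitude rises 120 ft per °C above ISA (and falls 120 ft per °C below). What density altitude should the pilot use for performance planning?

Pressure altitude = 5710 + (29.92 − 29.13) × 1000 = 5710 + (+790) = 6500 ft.
ISA temperature at 6500 ft = 15 − 2 × (6500/1000) = 2°C.
ISA deviation = -27 − 2 = -29°C.
Density altitude = 6500 + 120 × (-29) = 3020 ft.

3020 ft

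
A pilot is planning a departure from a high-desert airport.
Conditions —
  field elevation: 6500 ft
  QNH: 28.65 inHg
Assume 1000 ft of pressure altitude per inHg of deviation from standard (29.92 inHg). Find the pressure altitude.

Pressure correction = (29.92 − 28.65) × 1000 = +1270 ft.
Pressure altitude = 6500 + (+1270) = 7770 ft.

7770 ft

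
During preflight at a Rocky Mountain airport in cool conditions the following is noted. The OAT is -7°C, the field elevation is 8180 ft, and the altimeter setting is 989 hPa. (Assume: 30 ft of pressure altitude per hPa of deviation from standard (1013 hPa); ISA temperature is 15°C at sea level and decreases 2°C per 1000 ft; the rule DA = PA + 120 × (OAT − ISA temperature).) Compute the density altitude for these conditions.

Pressure altitude = 8180 + (1013 − 989) × 30 = 8180 + (+720) = 8900 ft.
ISA temperature at 8900 ft = 15 − 2 × (8900/1000) = -2.8°C.
ISA deviation = -7 − (-2.8) = -4.2°C.
Density altitude = 8900 + 120 × (-4.2) = 8396 ft.

8396 ft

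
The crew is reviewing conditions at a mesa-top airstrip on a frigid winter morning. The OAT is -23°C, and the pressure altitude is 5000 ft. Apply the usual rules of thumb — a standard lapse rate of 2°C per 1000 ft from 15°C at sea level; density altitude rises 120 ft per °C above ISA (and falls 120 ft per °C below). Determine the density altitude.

1640 ft

ISA temperature at 5000 ft = 15 − 2 × (5000/1000) = 5°C.
ISA deviation = -23 − 5 = -28°C.
Density altitude = 5000 + 120 × (-28) = 5000 + (-3360) = 1640 ft.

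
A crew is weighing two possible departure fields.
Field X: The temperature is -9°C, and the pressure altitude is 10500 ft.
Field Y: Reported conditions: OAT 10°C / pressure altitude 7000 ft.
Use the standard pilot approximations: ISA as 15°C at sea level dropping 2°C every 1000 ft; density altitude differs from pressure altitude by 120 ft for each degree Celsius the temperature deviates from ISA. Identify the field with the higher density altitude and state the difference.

Field X: ISA temp = -6°C, deviation -3°C, DA = 10500 + 120 × (-3) = 10140 ft.
Field Y: ISA temp = 1°C, deviation +9°C, DA = 7000 + 120 × 9 = 8080 ft.
Field X is higher by 10140 − 8080 = 2060 ft.

Field X by 2060 ft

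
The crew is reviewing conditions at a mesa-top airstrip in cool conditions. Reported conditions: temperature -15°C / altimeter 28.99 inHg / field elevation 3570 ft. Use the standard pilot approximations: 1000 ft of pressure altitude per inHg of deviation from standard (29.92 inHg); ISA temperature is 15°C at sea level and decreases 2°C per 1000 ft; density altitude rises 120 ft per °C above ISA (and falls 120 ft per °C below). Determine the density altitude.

1980 ft

Pressure altitude = 3570 + (29.92 − 28.99) × 1000 = 3570 + (+930) = 4500 ft.
ISA temperature at 4500 ft = 15 − 2 × (4500/1000) = 6°C.
ISA deviation = -15 − 6 = -21°C.
Density altitude = 4500 + 120 × (-21) = 1980 ft.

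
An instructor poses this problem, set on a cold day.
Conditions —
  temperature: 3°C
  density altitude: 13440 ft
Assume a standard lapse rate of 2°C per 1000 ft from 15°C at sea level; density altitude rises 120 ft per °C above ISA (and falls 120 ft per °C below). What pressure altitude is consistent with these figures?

DA = PA + 120 × (OAT − (15 − 2·PA/1000)) = PA + 120·OAT − 1800 + 0.24·PA = 1.24·PA + 120·OAT − 1800.
So 1.24·PA = 13440 − 120 × 3 + 1800 = 14880.
PA = 14880 / 1.24 = 12000 ft.

12000 ft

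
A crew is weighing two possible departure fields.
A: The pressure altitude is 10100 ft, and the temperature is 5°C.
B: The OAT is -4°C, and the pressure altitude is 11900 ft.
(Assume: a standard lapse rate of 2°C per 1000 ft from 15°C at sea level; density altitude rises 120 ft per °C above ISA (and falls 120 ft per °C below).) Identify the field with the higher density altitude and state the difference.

B by 1152 ft

A: ISA temp = -5.2°C, deviation +10.2°C, DA = 10100 + 120 × 10.2 = 11324 ft.
B: ISA temp = -8.8°C, deviation +4.8°C, DA = 11900 + 120 × 4.8 = 12476 ft.
B is higher by 12476 − 11324 = 1152 ft.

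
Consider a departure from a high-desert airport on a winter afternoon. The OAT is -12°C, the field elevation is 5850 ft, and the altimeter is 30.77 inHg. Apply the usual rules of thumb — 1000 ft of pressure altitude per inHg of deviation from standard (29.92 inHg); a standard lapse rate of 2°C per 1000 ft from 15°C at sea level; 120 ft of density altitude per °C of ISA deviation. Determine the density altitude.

2960 ft

Pressure altitude = 5850 + (29.92 − 30.77) × 1000 = 5850 + (-850) = 5000 ft.
ISA temperature at 5000 ft = 15 − 2 × (5000/1000) = 5°C.
ISA deviation = -12 − 5 = -17°C.
Density altitude = 5000 + 120 × (-17) = 2960 ft.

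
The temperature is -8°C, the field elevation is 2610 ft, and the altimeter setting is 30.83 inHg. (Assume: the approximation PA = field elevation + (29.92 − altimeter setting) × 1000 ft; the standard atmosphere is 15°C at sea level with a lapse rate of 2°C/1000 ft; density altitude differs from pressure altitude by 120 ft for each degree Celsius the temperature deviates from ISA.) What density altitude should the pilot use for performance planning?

Pressure altitude = 2610 + (29.92 − 30.83) × 1000 = 2610 + (-910) = 1700 ft.
ISA temperature at 1700 ft = 15 − 2 × (1700/1000) = 11.6°C.
ISA deviation = -8 − 11.6 = -19.6°C.
Density altitude = 1700 + 120 × (-19.6) = -652 ft.

-652 ft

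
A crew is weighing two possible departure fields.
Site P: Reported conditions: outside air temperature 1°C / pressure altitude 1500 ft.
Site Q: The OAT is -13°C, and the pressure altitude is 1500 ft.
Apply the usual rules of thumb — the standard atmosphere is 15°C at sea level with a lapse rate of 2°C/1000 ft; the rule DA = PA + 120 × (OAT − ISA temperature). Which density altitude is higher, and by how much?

Site P: ISA temp = 12°C, deviation -11°C, DA = 1500 + 120 × (-11) = 180 ft.
Site Q: ISA temp = 12°C, deviation -25°C, DA = 1500 + 120 × (-25) = -1500 ft.
Site P is higher by 180 − (-1500) = 1680 ft.

Site P by 1680 ft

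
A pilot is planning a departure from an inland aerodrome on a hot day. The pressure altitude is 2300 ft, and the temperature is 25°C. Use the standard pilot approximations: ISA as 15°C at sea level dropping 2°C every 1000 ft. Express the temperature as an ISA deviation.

ISA temperature at 2300 ft = 15 − 2 × (2300/1000) = 10.4°C.
Deviation = OAT − ISA = 25 − 10.4 = +14.6°C.

ISA+14.6°C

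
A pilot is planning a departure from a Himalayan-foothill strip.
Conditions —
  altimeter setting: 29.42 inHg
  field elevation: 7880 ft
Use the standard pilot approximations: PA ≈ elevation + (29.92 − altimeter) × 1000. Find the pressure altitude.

Pressure correction = (29.92 − 29.42) × 1000 = +500 ft.
Pressure altitude = 7880 + (+500) = 8380 ft.

8380 ft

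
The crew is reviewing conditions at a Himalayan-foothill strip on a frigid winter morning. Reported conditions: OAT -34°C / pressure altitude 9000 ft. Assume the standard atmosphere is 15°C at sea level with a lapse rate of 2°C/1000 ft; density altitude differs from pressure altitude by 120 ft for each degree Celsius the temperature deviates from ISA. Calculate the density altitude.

ISA temperature at 9000 ft = 15 − 2 × (9000/1000) = -3°C.
ISA deviation = -34 − (-3) = -31°C.
Density altitude = 9000 + 120 × (-31) = 9000 + (-3720) = 5280 ft.

5280 ft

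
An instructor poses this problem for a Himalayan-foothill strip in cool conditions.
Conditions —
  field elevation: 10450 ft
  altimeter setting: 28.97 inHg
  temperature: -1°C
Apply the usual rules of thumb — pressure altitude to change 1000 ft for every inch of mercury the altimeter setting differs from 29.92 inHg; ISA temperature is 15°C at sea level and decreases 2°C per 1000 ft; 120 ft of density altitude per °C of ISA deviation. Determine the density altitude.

12216 ft

Pressure altitude = 10450 + (29.92 − 28.97) × 1000 = 10450 + (+950) = 11400 ft.
ISA temperature at 11400 ft = 15 − 2 × (11400/1000) = -7.8°C.
ISA deviation = -1 − (-7.8) = +6.8°C.
Density altitude = 11400 + 120 × (6.8) = 12216 ft.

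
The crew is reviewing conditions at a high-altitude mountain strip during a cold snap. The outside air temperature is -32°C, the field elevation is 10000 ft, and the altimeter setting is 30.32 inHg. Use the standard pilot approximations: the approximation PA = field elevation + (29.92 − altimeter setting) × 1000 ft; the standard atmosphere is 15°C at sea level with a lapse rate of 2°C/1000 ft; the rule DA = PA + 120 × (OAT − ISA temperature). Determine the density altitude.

6264 ft

Pressure altitude = 10000 + (29.92 − 30.32) × 1000 = 10000 + (-400) = 9600 ft.
ISA temperature at 9600 ft = 15 − 2 × (9600/1000) = -4.2°C.
ISA deviation = -32 − (-4.2) = -27.8°C.
Density altitude = 9600 + 120 × (-27.8) = 6264 ft.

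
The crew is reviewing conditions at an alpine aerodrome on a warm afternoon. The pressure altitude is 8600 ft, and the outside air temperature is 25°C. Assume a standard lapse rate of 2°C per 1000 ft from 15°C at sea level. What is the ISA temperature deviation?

ISA+27.2°C

ISA temperature at 8600 ft = 15 − 2 × (8600/1000) = -2.2°C.
Deviation = OAT − ISA = 25 − (-2.2) = +27.2°C.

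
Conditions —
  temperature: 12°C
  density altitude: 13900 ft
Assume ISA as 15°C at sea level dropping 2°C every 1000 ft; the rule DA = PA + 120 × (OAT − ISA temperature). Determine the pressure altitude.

DA = PA + 120 × (OAT − (15 − 2·PA/1000)) = PA + 120·OAT − 1800 + 0.24·PA = 1.24·PA + 120·OAT − 1800.
So 1.24·PA = 13900 − 120 × 12 + 1800 = 14260.
PA = 14260 / 1.24 = 11500 ft.

11500 ft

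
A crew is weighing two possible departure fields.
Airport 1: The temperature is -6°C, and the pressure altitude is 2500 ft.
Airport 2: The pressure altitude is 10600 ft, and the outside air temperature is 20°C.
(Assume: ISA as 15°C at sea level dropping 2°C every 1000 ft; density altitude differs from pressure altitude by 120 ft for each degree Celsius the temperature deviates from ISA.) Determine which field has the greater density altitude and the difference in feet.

Airport 1: ISA temp = 10°C, deviation -16°C, DA = 2500 + 120 × (-16) = 580 ft.
Airport 2: ISA temp = -6.2°C, deviation +26.2°C, DA = 10600 + 120 × 26.2 = 13744 ft.
Airport 2 is higher by 13744 − 580 = 13164 ft.

Airport 2 by 13164 ft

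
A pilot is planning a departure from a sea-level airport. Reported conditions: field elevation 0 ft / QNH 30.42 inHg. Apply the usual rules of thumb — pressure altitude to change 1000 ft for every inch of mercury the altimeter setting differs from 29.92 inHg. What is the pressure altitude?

-500 ft

Pressure correction = (29.92 − 30.42) × 1000 = -500 ft.
Pressure altitude = 0 + (-500) = -500 ft.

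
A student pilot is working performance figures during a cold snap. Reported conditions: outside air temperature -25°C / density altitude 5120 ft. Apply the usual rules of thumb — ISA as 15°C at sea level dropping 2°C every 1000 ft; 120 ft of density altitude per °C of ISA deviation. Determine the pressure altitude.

8000 ft

DA = PA + 120 × (OAT − (15 − 2·PA/1000)) = PA + 120·OAT − 1800 + 0.24·PA = 1.24·PA + 120·OAT − 1800.
So 1.24·PA = 5120 − 120 × (-25) + 1800 = 9920.
PA = 9920 / 1.24 = 8000 ft.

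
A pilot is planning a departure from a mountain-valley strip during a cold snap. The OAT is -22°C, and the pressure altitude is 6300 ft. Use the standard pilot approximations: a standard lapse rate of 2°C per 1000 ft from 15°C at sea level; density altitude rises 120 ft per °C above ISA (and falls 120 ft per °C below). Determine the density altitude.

3372 ft

ISA temperature at 6300 ft = 15 − 2 × (6300/1000) = 2.4°C.
ISA deviation = -22 − 2.4 = -24.4°C.
Density altitude = 6300 + 120 × (-24.4) = 6300 + (-2928) = 3372 ft.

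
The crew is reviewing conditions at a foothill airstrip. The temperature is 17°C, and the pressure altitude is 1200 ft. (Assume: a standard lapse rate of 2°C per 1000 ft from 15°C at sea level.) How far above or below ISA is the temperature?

ISA temperature at 1200 ft = 15 − 2 × (1200/1000) = 12.6°C.
Deviation = OAT − ISA = 17 − 12.6 = +4.4°C.

ISA+4.4°C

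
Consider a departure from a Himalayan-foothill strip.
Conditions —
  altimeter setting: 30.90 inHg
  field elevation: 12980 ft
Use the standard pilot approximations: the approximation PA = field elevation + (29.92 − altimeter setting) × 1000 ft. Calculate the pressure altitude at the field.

Pressure correction = (29.92 − 30.90) × 1000 = -980 ft.
Pressure altitude = 12980 + (-980) = 12000 ft.

12000 ft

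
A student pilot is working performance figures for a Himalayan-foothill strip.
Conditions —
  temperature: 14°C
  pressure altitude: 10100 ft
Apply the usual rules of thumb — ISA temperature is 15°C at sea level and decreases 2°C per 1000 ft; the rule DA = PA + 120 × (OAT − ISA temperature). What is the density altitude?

12404 ft

ISA temperature at 10100 ft = 15 − 2 × (10100/1000) = -5.2°C.
ISA deviation = 14 − (-5.2) = +19.2°C.
Density altitude = 10100 + 120 × (19.2) = 10100 + (+2304) = 12404 ft.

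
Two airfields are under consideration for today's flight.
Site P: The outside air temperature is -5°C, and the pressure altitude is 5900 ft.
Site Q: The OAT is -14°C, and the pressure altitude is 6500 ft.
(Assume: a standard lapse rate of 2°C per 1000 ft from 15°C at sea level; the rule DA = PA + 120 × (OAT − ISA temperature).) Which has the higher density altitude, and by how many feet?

Site P by 336 ft

Site P: ISA temp = 3.2°C, deviation -8.2°C, DA = 5900 + 120 × (-8.2) = 4916 ft.
Site Q: ISA temp = 2°C, deviation -16°C, DA = 6500 + 120 × (-16) = 4580 ft.
Site P is higher by 4916 − 4580 = 336 ft.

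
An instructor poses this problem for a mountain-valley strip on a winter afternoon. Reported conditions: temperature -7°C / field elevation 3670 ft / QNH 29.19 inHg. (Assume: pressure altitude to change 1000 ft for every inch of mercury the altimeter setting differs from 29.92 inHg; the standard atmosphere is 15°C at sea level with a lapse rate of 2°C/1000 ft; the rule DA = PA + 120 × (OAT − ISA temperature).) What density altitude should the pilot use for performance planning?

2816 ft

Pressure altitude = 3670 + (29.92 − 29.19) × 1000 = 3670 + (+730) = 4400 ft.
ISA temperature at 4400 ft = 15 − 2 × (4400/1000) = 6.2°C.
ISA deviation = -7 − 6.2 = -13.2°C.
Density altitude = 4400 + 120 × (-13.2) = 2816 ft.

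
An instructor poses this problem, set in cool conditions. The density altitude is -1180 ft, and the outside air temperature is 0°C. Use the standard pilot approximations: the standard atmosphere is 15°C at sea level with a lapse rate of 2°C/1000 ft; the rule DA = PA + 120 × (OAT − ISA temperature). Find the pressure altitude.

DA = PA + 120 × (OAT − (15 − 2·PA/1000)) = PA + 120·OAT − 1800 + 0.24·PA = 1.24·PA + 120·OAT − 1800.
So 1.24·PA = -1180 − 120 × 0 + 1800 = 620.
PA = 620 / 1.24 = 500 ft.

500 ft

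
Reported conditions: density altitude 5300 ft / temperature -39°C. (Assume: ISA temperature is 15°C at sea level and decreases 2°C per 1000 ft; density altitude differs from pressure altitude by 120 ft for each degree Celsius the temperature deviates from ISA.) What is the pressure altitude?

DA = PA + 120 × (OAT − (15 − 2·PA/1000)) = PA + 120·OAT − 1800 + 0.24·PA = 1.24·PA + 120·OAT − 1800.
So 1.24·PA = 5300 − 120 × (-39) + 1800 = 11780.
PA = 11780 / 1.24 = 9500 ft.

9500 ft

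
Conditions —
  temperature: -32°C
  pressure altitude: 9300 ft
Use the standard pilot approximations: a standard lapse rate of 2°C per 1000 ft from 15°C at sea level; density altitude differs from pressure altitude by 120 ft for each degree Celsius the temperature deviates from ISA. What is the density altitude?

5892 ft

ISA temperature at 9300 ft = 15 − 2 × (9300/1000) = -3.6°C.
ISA deviation = -32 − (-3.6) = -28.4°C.
Density altitude = 9300 + 120 × (-28.4) = 9300 + (-3408) = 5892 ft.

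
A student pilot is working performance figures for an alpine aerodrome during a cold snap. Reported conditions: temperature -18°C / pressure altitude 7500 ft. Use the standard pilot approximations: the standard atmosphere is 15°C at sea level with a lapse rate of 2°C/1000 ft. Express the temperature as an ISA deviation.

ISA-18°C

ISA temperature at 7500 ft = 15 − 2 × (7500/1000) = 0°C.
Deviation = OAT − ISA = -18 − 0 = -18°C.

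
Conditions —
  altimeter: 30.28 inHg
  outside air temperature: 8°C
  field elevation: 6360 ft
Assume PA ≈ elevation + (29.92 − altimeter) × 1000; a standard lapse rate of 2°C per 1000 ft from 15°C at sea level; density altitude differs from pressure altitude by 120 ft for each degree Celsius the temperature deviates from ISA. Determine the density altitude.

Pressure altitude = 6360 + (29.92 − 30.28) × 1000 = 6360 + (-360) = 6000 ft.
ISA temperature at 6000 ft = 15 − 2 × (6000/1000) = 3°C.
ISA deviation = 8 − 3 = +5°C.
Density altitude = 6000 + 120 × (5) = 6600 ft.

6600 ft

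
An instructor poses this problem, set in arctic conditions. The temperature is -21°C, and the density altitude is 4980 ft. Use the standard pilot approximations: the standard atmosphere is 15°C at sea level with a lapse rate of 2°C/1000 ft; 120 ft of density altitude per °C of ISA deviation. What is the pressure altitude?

7500 ft

DA = PA + 120 × (OAT − (15 − 2·PA/1000)) = PA + 120·OAT − 1800 + 0.24·PA = 1.24·PA + 120·OAT − 1800.
So 1.24·PA = 4980 − 120 × (-21) + 1800 = 9300.
PA = 9300 / 1.24 = 7500 ft.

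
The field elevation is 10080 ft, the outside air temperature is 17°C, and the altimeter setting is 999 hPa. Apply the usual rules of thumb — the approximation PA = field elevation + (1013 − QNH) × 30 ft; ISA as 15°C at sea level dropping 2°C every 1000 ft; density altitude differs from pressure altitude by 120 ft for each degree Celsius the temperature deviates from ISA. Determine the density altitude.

13260 ft

Pressure altitude = 10080 + (1013 − 999) × 30 = 10080 + (+420) = 10500 ft.
ISA temperature at 10500 ft = 15 − 2 × (10500/1000) = -6°C.
ISA deviation = 17 − (-6) = +23°C.
Density altitude = 10500 + 120 × (23) = 13260 ft.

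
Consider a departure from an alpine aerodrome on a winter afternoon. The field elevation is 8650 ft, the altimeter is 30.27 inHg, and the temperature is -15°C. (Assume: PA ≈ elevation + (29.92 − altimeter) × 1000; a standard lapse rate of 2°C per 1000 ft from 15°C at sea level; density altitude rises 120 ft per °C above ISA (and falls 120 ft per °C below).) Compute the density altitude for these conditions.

6692 ft

Pressure altitude = 8650 + (29.92 − 30.27) × 1000 = 8650 + (-350) = 8300 ft.
ISA temperature at 8300 ft = 15 − 2 × (8300/1000) = -1.6°C.
ISA deviation = -15 − (-1.6) = -13.4°C.
Density altitude = 8300 + 120 × (-13.4) = 6692 ft.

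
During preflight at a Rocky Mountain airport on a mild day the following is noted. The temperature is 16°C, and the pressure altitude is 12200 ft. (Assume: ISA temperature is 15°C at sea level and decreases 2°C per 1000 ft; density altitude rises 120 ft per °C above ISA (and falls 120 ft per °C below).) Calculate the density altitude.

15248 ft

ISA temperature at 12200 ft = 15 − 2 × (12200/1000) = -9.4°C.
ISA deviation = 16 − (-9.4) = +25.4°C.
Density altitude = 12200 + 120 × (25.4) = 12200 + (+3048) = 15248 ft.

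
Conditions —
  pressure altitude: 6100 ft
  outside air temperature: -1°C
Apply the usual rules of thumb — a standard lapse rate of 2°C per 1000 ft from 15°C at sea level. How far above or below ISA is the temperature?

ISA temperature at 6100 ft = 15 − 2 × (6100/1000) = 2.8°C.
Deviation = OAT − ISA = -1 − 2.8 = -3.8°C.

ISA-3.8°C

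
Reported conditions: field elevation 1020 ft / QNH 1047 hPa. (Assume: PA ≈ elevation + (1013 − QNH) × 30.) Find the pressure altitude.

0 ft

Pressure correction = (1013 − 1047) × 30 = -1020 ft.
Pressure altitude = 1020 + (-1020) = 0 ft.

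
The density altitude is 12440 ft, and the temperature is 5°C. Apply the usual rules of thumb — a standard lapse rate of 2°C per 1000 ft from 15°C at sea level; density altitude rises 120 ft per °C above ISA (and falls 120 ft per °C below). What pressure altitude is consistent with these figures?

11000 ft

DA = PA + 120 × (OAT − (15 − 2·PA/1000)) = PA + 120·OAT − 1800 + 0.24·PA = 1.24·PA + 120·OAT − 1800.
So 1.24·PA = 12440 − 120 × 5 + 1800 = 13640.
PA = 13640 / 1.24 = 11000 ft.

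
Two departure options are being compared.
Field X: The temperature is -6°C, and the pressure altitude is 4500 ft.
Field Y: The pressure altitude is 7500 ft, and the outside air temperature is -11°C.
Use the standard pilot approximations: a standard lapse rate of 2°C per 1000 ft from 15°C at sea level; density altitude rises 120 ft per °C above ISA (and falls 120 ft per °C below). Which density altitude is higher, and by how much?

Field X: ISA temp = 6°C, deviation -12°C, DA = 4500 + 120 × (-12) = 3060 ft.
Field Y: ISA temp = 0°C, deviation -11°C, DA = 7500 + 120 × (-11) = 6180 ft.
Field Y is higher by 6180 − 3060 = 3120 ft.

Field Y by 3120 ft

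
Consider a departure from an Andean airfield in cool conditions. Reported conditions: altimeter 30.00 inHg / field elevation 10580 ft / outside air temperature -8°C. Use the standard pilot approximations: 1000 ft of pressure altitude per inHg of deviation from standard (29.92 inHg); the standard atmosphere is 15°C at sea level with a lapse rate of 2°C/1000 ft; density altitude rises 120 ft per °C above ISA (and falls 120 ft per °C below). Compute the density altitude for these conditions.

Pressure altitude = 10580 + (29.92 − 30.00) × 1000 = 10580 + (-80) = 10500 ft.
ISA temperature at 10500 ft = 15 − 2 × (10500/1000) = -6°C.
ISA deviation = -8 − (-6) = -2°C.
Density altitude = 10500 + 120 × (-2) = 10260 ft.

10260 ft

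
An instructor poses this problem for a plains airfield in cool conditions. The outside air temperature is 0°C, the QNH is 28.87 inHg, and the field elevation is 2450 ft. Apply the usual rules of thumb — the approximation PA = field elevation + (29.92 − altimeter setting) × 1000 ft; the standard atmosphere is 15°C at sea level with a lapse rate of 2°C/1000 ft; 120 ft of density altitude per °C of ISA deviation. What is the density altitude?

2540 ft

Pressure altitude = 2450 + (29.92 − 28.87) × 1000 = 2450 + (+1050) = 3500 ft.
ISA temperature at 3500 ft = 15 − 2 × (3500/1000) = 8°C.
ISA deviation = 0 − 8 = -8°C.
Density altitude = 3500 + 120 × (-8) = 2540 ft.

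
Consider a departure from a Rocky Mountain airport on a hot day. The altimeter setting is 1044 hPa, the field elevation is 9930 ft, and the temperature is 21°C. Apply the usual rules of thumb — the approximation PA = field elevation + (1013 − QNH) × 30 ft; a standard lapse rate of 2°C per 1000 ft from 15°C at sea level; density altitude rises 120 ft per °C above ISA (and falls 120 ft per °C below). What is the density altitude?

11880 ft

Pressure altitude = 9930 + (1013 − 1044) × 30 = 9930 + (-930) = 9000 ft.
ISA temperature at 9000 ft = 15 − 2 × (9000/1000) = -3°C.
ISA deviation = 21 − (-3) = +24°C.
Density altitude = 9000 + 120 × (24) = 11880 ft.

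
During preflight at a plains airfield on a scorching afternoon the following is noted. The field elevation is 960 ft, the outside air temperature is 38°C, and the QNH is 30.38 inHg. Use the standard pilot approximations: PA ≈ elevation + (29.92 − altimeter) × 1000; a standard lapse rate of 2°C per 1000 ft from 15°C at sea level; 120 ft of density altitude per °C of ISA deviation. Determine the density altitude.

Pressure altitude = 960 + (29.92 − 30.38) × 1000 = 960 + (-460) = 500 ft.
ISA temperature at 500 ft = 15 − 2 × (500/1000) = 14°C.
ISA deviation = 38 − 14 = +24°C.
Density altitude = 500 + 120 × (24) = 3380 ft.

3380 ft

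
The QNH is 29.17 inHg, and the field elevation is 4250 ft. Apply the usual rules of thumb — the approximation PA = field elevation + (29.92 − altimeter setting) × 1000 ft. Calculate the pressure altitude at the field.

Pressure correction = (29.92 − 29.17) × 1000 = +750 ft.
Pressure altitude = 4250 + (+750) = 5000 ft.

5000 ft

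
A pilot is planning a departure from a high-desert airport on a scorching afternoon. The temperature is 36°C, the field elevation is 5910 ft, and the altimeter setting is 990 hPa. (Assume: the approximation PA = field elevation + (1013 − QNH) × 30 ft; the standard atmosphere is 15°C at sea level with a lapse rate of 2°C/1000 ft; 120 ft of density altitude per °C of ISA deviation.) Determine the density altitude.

Pressure altitude = 5910 + (1013 − 990) × 30 = 5910 + (+690) = 6600 ft.
ISA temperature at 6600 ft = 15 − 2 × (6600/1000) = 1.8°C.
ISA deviation = 36 − 1.8 = +34.2°C.
Density altitude = 6600 + 120 × (34.2) = 10704 ft.

10704 ft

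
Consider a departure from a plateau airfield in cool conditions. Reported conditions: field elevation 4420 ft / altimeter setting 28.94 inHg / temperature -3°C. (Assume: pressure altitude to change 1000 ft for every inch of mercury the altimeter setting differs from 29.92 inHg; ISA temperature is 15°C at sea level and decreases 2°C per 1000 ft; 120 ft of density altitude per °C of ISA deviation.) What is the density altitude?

4536 ft

Pressure altitude = 4420 + (29.92 − 28.94) × 1000 = 4420 + (+980) = 5400 ft.
ISA temperature at 5400 ft = 15 − 2 × (5400/1000) = 4.2°C.
ISA deviation = -3 − 4.2 = -7.2°C.
Density altitude = 5400 + 120 × (-7.2) = 4536 ft.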